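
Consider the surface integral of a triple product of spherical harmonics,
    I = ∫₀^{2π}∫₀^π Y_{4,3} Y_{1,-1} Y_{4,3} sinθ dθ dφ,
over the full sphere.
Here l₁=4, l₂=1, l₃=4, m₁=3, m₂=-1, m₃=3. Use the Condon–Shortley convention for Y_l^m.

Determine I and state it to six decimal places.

0.000000

Σmᵢ = 5 ≠ 0, so the φ-integral vanishes; I = 0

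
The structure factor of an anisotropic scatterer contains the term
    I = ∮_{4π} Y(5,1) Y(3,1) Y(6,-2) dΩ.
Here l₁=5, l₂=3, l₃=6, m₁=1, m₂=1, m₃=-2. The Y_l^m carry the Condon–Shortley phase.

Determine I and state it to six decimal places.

Rules hold: Σm=0, L=14 even, 2≤6≤8.
N = 11·7·13 = 1001
Δ = 2!·8!·4!/15! = 1/675675
Racah Σ t=0..2: t=0:+1/8640 t=1:−1/2304 t=2:+1/8640 = -7/34560
⇒ 3j(5 3 6; 0 0 0)² = 7/429, sgn -1
Racah Σ t=0..2: t=0:+1/27648 t=1:−1/4320 t=2:+1/11520 = -1/9216
⇒ 3j(5 3 6; 1 1 -2)² = 2/143, sgn -1
4πI² = N·(3j₀)²·(3jₘ)² = 98/429
I = +1·√(0.228438/4π) = 0.13482780

0.134828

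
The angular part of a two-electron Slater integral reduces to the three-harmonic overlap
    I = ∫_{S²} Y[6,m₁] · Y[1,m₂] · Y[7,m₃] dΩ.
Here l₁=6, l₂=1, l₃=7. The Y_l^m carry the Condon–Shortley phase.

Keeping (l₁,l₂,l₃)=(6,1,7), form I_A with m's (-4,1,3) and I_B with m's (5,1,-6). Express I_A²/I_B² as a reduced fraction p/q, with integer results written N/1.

Shared (l₁,l₂,l₃)=(6,1,7): N and (l;000)² cancel in I_A²/I_B².
A: Δ = 0!·12!·2!/15! = 1/1365; Racah Σ t=0..0: t=0:+1/14515200 = 1/14515200; ⇒ 3j(6 1 7; -4 1 3)² = 2/455, sgn +1
B: Δ = 0!·12!·2!/15! = 1/1365; Racah Σ t=0..0: t=0:+1/79833600 = 1/79833600; ⇒ 3j(6 1 7; 5 1 -6)² = 2/35, sgn -1
I_A²/I_B² = (2/455)/(2/35) = 1/13

1/13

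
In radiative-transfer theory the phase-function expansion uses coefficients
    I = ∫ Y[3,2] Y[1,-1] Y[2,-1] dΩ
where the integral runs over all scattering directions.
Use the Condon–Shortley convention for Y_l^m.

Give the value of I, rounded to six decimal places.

0.261169

Rules hold: Σm=0, L=6 even, 2≤2≤4.
N = 7·3·5 = 105
Δ = 2!·4!·0!/7! = 1/105
Racah Σ t=1..1: t=1:−1/4 = -1/4
⇒ 3j(3 1 2; 0 0 0)² = 3/35, sgn -1
Racah Σ t=0..0: t=0:+1/12 = 1/12
⇒ 3j(3 1 2; 2 -1 -1)² = 2/21, sgn -1
4πI² = N·(3j₀)²·(3jₘ)² = 6/7
I = +1·√(0.857143/4π) = 0.26116903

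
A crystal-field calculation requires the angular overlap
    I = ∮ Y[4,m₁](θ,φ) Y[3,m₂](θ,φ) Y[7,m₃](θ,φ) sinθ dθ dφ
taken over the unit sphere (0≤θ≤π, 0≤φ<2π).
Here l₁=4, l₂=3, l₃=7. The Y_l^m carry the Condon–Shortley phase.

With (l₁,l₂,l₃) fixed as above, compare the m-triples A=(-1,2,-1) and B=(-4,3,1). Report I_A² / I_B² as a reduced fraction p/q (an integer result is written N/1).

336/1

Same 4,3,7: normalisation and zero-m 3j drop out of the ratio.
A: Δ: 0! 8! 6! / 15! → 1/45045; sum: t=0:+1/86400 = 1/86400; 3j²(4 3 7; -1 2 -1) = Δ·Π!·Σ² = 16/2145  (sign +1)
B: Δ: 0! 8! 6! / 15! → 1/45045; sum: t=0:+1/29030400 = 1/29030400; 3j²(4 3 7; -4 3 1) = Δ·Π!·Σ² = 1/45045  (sign +1)
I_A²/I_B² = (16/2145)/(1/45045) = 336/1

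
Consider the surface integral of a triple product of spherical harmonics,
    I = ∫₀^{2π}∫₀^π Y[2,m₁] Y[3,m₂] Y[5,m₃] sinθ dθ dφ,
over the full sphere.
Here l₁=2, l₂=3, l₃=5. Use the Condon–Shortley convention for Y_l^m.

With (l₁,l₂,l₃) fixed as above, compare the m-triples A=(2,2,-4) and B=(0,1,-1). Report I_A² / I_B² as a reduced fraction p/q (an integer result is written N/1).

Shared (l₁,l₂,l₃)=(2,3,5): N and (l;000)² cancel in I_A²/I_B².
A: Δ = 0!·4!·6!/11! = 1/2310; Racah Σ t=0..0: t=0:+1/2880 = 1/2880; ⇒ 3j(2 3 5; 2 2 -4)² = 3/55, sgn -1
B: Δ = 0!·4!·6!/11! = 1/2310; Racah Σ t=0..0: t=0:+1/192 = 1/192; ⇒ 3j(2 3 5; 0 1 -1)² = 3/77, sgn +1
I_A²/I_B² = (3/55)/(3/77) = 7/5

7/5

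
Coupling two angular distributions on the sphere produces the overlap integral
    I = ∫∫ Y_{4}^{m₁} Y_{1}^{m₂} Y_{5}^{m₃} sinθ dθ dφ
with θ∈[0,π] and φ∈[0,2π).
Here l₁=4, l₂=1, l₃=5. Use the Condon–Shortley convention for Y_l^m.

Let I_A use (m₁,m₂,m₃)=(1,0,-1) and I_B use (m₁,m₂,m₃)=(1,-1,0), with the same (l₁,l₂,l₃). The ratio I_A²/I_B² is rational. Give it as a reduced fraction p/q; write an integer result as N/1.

l's match ⇒ only the (l;m) 3-j factors differ between A and B.
A: triangle coeff Δ(4,1,5) = 1/495; Σ_t [0,0]: t=0:+1/720 = 1/720; (3j)²=8/165 [(4 1 5; 1 0 -1)], sign=+1
B: triangle coeff Δ(4,1,5) = 1/495; Σ_t [0,0]: t=0:+1/1440 = 1/1440; (3j)²=2/99 [(4 1 5; 1 -1 0)], sign=-1
I_A²/I_B² = (8/165)/(2/99) = 12/5

12/5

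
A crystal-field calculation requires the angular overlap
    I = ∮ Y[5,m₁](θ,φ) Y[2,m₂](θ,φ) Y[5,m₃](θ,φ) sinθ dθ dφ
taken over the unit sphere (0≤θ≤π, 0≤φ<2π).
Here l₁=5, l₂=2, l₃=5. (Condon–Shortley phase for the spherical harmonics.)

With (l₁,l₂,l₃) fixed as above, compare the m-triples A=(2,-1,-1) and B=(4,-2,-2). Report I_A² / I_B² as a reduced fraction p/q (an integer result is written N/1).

7/12

l's match ⇒ only the (l;m) 3-j factors differ between A and B.
A: triangle coeff Δ(5,2,5) = 1/38610; Σ_t [0,1]: t=0:+1/1440 t=1:−1/2880 = 1/2880; (3j)²=7/715 [(5 2 5; 2 -1 -1)], sign=+1
B: triangle coeff Δ(5,2,5) = 1/38610; Σ_t [0,0]: t=0:+1/20160 = 1/20160; (3j)²=12/715 [(5 2 5; 4 -2 -2)], sign=-1
I_A²/I_B² = (7/715)/(12/715) = 7/12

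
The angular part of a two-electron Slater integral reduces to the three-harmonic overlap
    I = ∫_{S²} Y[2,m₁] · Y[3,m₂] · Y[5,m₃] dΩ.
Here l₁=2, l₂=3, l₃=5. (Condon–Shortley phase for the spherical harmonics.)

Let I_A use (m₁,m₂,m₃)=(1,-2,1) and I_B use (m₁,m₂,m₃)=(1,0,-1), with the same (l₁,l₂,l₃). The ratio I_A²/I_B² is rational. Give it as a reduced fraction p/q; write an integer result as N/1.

3/10

l's match ⇒ only the (l;m) 3-j factors differ between A and B.
A: triangle coeff Δ(2,3,5) = 1/2310; Σ_t [0,0]: t=0:+1/720 = 1/720; (3j)²=4/385 [(2 3 5; 1 -2 1)], sign=+1
B: triangle coeff Δ(2,3,5) = 1/2310; Σ_t [0,0]: t=0:+1/216 = 1/216; (3j)²=8/231 [(2 3 5; 1 0 -1)], sign=+1
I_A²/I_B² = (4/385)/(8/231) = 3/10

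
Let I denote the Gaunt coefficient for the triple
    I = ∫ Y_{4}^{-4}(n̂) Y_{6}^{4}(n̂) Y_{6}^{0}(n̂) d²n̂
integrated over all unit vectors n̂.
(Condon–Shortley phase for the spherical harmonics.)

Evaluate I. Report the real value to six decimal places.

m-sum 0 ✓  L=16 even ✓  2≤6≤10 ✓
Π(2lᵢ+1) = 9×13×13 = 1521
triangle coeff Δ(4,6,6) = 1/15315300
Σ_t [0,4]: t=0:+1/829440 t=1:−1/25920 t=2:+1/9216 t=3:−1/25920 t=4:+1/829440 = 7/207360
(3j)²=28/2431 [(4 6 6; 0 0 0)], sign=+1
Σ_t [4,4]: t=4:+1/829440 = 1/829440
(3j)²=35/2431 [(4 6 6; -4 4 0)], sign=+1
⇒ 4πI² = 8820/34969
I = (+1)√(8820/34969/(4π)) = 0.14167322

0.141673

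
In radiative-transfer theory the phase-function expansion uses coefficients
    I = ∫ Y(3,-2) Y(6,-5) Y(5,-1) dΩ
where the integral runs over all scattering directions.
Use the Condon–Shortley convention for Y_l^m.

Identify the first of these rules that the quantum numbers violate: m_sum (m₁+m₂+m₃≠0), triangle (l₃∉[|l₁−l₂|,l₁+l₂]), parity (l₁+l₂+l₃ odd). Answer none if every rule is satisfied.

m₁+m₂+m₃ = -2 − 5 − 1 = -8  ✗
triangle: |3−6|=3 ≤ l₃=5 ≤ 3+6=9
parity: l₁+l₂+l₃ = 14 is even

m_sum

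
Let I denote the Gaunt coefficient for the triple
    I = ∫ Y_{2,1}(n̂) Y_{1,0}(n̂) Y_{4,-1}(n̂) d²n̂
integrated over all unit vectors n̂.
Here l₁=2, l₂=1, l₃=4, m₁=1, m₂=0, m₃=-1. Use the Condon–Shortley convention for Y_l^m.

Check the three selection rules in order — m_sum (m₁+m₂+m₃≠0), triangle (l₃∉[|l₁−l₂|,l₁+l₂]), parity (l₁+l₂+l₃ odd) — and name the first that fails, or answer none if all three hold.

triangle

m₁+m₂+m₃ = 1 + 0 − 1 = 0  ✓
triangle: |2−1|=1 ≤ l₃=4 ≤ 2+1=3  ✗
parity: l₁+l₂+l₃ = 7 is odd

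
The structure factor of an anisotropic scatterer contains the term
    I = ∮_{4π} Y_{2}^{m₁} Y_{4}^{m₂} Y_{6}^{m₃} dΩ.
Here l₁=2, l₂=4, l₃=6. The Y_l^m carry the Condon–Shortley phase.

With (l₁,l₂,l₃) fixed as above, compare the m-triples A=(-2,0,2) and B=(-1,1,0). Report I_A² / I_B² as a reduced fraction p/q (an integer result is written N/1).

Same 2,4,6: normalisation and zero-m 3j drop out of the ratio.
A: Δ: 0! 4! 8! / 13! → 1/6435; sum: t=0:+1/13824 = 1/13824; 3j²(2 4 6; -2 0 2) = Δ·Π!·Σ² = 14/1287  (sign +1)
B: Δ: 0! 4! 8! / 13! → 1/6435; sum: t=0:+1/4320 = 1/4320; 3j²(2 4 6; -1 1 0) = Δ·Π!·Σ² = 8/429  (sign +1)
I_A²/I_B² = (14/1287)/(8/429) = 7/12

7/12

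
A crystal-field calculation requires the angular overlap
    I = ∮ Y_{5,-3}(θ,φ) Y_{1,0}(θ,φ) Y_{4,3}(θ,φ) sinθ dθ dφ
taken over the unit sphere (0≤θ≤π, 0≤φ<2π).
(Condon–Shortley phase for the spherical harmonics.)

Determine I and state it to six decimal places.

Checks pass: Σm=0; 10 even; l₃=4∈[4,6].
(2·5+1)(2·1+1)(2·4+1) = 297
Δ: 2! 8! 0! / 11! → 1/495
sum: t=1:−1/576 = -1/576
3j²(5 1 4; 0 0 0) = Δ·Π!·Σ² = 5/99  (sign -1)
sum: t=1:−1/5040 = -1/5040
3j²(5 1 4; -3 0 3) = Δ·Π!·Σ² = 16/495  (sign +1)
combine: 4πI² = 297·5/99·16/495 = 16/33
take √, sign -1: I = -0.19642560

-0.196426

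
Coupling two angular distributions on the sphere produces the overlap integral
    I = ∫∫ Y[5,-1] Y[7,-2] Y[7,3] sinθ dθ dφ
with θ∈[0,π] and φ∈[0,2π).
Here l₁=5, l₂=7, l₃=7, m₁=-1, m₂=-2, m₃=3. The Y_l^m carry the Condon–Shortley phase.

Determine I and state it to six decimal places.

l₁+l₂+l₃=19 is odd: 3j(l;000)=0 ⇒ I=0

0.000000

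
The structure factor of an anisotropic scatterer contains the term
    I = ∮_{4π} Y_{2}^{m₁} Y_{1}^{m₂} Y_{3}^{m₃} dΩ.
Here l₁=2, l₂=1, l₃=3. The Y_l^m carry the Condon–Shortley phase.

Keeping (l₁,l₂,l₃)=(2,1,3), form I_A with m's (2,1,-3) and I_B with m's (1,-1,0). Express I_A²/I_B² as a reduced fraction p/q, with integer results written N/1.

5/1

Shared (l₁,l₂,l₃)=(2,1,3): N and (l;000)² cancel in I_A²/I_B².
A: Δ = 0!·4!·2!/7! = 1/105; Racah Σ t=0..0: t=0:+1/48 = 1/48; ⇒ 3j(2 1 3; 2 1 -3)² = 1/7, sgn +1
B: Δ = 0!·4!·2!/7! = 1/105; Racah Σ t=0..0: t=0:+1/12 = 1/12; ⇒ 3j(2 1 3; 1 -1 0)² = 1/35, sgn -1
I_A²/I_B² = (1/7)/(1/35) = 5/1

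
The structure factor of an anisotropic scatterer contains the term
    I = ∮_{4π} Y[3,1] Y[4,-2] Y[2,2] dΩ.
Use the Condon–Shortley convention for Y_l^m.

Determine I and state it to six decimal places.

1 − 2 + 2 = 1 ≠ 0: azimuthal integral kills it; I = 0

0.000000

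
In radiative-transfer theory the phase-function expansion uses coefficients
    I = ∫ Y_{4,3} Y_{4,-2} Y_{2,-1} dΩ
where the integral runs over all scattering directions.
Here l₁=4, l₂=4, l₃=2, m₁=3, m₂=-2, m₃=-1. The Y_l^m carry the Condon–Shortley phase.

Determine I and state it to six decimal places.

Checks pass: Σm=0; 10 even; l₃=2∈[0,8].
(2·4+1)(2·4+1)(2·2+1) = 405
Δ: 6! 2! 2! / 11! → 1/13860
sum: t=2:+1/192 t=3:−1/36 t=4:+1/192 = -5/288
3j²(4 4 2; 0 0 0) = Δ·Π!·Σ² = 20/693  (sign -1)
sum: t=0:+1/1440 t=1:−1/240 = -1/288
3j²(4 4 2; 3 -2 -1) = Δ·Π!·Σ² = 5/132  (sign +1)
combine: 4πI² = 405·20/693·5/132 = 375/847
take √, sign -1: I = -0.18770204

-0.187702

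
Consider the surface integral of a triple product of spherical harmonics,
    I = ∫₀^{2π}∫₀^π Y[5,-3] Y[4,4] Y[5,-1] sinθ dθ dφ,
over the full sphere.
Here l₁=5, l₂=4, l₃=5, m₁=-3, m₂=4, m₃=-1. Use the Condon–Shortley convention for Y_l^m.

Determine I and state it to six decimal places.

Rules hold: Σm=0, L=14 even, 1≤5≤9.
N = 11·9·11 = 1089
Δ = 4!·6!·4!/15! = 1/3153150
Racah Σ t=0..4: t=0:+1/69120 t=1:−1/1728 t=2:+1/576 t=3:−1/1728 t=4:+1/69120 = 7/11520
⇒ 3j(5 4 5; 0 0 0)² = 2/143, sgn -1
Racah Σ t=4..4: t=4:+1/27648 = 1/27648
⇒ 3j(5 4 5; -3 4 -1)² = 10/429, sgn +1
4πI² = N·(3j₀)²·(3jₘ)² = 60/169
I = -1·√(0.35503/4π) = -0.16808437

-0.168084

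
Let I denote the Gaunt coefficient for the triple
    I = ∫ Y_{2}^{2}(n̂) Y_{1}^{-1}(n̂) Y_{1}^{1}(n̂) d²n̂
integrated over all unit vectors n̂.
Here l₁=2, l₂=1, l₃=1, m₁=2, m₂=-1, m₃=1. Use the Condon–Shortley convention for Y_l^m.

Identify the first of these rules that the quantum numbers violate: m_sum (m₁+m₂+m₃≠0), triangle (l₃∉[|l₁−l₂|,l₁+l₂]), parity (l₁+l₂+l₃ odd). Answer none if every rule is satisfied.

m_sum

m₁+m₂+m₃ = 2 − 1 + 1 = 2  ✗
triangle: |2−1|=1 ≤ l₃=1 ≤ 2+1=3
parity: l₁+l₂+l₃ = 4 is even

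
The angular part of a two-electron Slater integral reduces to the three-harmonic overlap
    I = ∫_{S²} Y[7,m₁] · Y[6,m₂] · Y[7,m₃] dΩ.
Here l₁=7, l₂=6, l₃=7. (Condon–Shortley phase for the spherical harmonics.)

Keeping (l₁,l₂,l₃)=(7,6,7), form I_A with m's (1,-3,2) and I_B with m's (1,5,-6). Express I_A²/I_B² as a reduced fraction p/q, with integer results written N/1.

Same 7,6,7: normalisation and zero-m 3j drop out of the ratio.
A: Δ: 6! 8! 6! / 21! → 1/2444321880; sum: t=0:+1/37324800 t=1:−1/4147200 t=2:+1/3317760 t=3:−1/18662400 = 1/29859840; 3j²(7 6 7; 1 -3 2) = Δ·Π!·Σ² = 175/138567  (sign -1)
B: Δ: 6! 8! 6! / 21! → 1/2444321880; sum: t=5:−1/435456000 t=6:+1/3483648000 = -1/497664000; 3j²(7 6 7; 1 5 -6) = Δ·Π!·Σ² = 77/6460  (sign +1)
I_A²/I_B² = (175/138567)/(77/6460) = 500/4719

500/4719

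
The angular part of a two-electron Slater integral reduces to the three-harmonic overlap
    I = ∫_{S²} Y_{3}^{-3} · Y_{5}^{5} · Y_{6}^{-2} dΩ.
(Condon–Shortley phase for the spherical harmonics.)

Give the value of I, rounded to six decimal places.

-0.036034

Checks pass: Σm=0; 14 even; l₃=6∈[2,8].
(2·3+1)(2·5+1)(2·6+1) = 1001
Δ: 2! 4! 8! / 15! → 1/675675
sum: t=0:+1/8640 t=1:−1/2304 t=2:+1/8640 = -7/34560
3j²(3 5 6; 0 0 0) = Δ·Π!·Σ² = 7/429  (sign -1)
sum: t=2:+1/1935360 = 1/1935360
3j²(3 5 6; -3 5 -2) = Δ·Π!·Σ² = 1/1001  (sign +1)
combine: 4πI² = 1001·7/429·1/1001 = 7/429
take √, sign -1: I = -0.03603425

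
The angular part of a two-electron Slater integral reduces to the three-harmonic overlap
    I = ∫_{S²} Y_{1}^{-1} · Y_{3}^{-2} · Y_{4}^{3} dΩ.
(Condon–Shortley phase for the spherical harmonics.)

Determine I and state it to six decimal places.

Checks pass: Σm=0; 8 even; l₃=4∈[2,4].
(2·1+1)(2·3+1)(2·4+1) = 189
Δ: 0! 2! 6! / 9! → 1/252
sum: t=0:+1/36 = 1/36
3j²(1 3 4; 0 0 0) = Δ·Π!·Σ² = 4/63  (sign +1)
sum: t=0:+1/240 = 1/240
3j²(1 3 4; -1 -2 3) = Δ·Π!·Σ² = 1/12  (sign -1)
combine: 4πI² = 189·4/63·1/12 = 1/1
take √, sign -1: I = -0.28209479

-0.282095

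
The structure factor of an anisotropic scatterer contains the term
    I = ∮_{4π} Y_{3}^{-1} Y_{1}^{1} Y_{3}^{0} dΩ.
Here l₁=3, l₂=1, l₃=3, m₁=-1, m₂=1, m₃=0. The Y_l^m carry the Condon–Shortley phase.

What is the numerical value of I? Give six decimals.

0.000000

Σlᵢ=7 odd — θ-integrand is odd under cosθ→−cosθ; I=0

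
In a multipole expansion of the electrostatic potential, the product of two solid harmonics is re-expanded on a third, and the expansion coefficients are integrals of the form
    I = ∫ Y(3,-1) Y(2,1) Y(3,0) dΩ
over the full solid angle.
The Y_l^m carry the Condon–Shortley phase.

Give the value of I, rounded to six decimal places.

Rules hold: Σm=0, L=8 even, 1≤3≤5.
N = 7·5·7 = 245
Δ = 2!·4!·2!/9! = 1/3780
Racah Σ t=0..2: t=0:+1/24 t=1:−1/4 t=2:+1/24 = -1/6
⇒ 3j(3 2 3; 0 0 0)² = 4/105, sgn +1
Racah Σ t=1..2: t=1:−1/12 t=2:+1/8 = 1/24
⇒ 3j(3 2 3; -1 1 0)² = 1/210, sgn -1
4πI² = N·(3j₀)²·(3jₘ)² = 2/45
I = -1·√(0.0444444/4π) = -0.05947080

-0.059471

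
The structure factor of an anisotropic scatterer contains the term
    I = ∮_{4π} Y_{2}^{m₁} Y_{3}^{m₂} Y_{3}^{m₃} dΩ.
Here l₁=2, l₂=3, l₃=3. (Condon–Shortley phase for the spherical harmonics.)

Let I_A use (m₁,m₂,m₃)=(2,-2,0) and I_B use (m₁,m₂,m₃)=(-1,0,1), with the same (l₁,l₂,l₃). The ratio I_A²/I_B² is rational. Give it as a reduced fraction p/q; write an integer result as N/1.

l's match ⇒ only the (l;m) 3-j factors differ between A and B.
A: triangle coeff Δ(2,3,3) = 1/3780; Σ_t [0,0]: t=0:+1/24 = 1/24; (3j)²=1/21 [(2 3 3; 2 -2 0)], sign=-1
B: triangle coeff Δ(2,3,3) = 1/3780; Σ_t [1,2]: t=1:−1/8 t=2:+1/12 = -1/24; (3j)²=1/210 [(2 3 3; -1 0 1)], sign=-1
I_A²/I_B² = (1/21)/(1/210) = 10/1

10/1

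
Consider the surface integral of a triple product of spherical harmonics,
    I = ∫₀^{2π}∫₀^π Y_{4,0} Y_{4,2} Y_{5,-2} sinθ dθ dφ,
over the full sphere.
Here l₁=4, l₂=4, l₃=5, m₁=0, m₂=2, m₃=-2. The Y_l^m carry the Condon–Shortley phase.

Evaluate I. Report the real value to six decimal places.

0.000000

l₁+l₂+l₃=13 is odd: 3j(l;000)=0 ⇒ I=0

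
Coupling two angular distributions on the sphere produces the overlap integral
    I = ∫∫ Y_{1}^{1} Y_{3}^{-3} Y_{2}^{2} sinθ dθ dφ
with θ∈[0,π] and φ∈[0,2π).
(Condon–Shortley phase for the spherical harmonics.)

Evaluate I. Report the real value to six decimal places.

-0.319865

Checks pass: Σm=0; 6 even; l₃=2∈[2,4].
(2·1+1)(2·3+1)(2·2+1) = 105
Δ: 2! 0! 4! / 7! → 1/105
sum: t=1:−1/4 = -1/4
3j²(1 3 2; 0 0 0) = Δ·Π!·Σ² = 3/35  (sign -1)
sum: t=0:+1/48 = 1/48
3j²(1 3 2; 1 -3 2) = Δ·Π!·Σ² = 1/7  (sign +1)
combine: 4πI² = 105·3/35·1/7 = 9/7
take √, sign -1: I = -0.31986543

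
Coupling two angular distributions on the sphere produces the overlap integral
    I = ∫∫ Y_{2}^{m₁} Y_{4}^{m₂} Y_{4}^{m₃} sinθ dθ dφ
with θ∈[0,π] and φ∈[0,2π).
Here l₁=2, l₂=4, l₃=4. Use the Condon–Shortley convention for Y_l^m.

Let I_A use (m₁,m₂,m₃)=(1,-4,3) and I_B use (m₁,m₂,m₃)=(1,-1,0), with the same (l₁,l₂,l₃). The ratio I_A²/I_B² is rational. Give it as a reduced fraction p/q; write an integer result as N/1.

Shared (l₁,l₂,l₃)=(2,4,4): N and (l;000)² cancel in I_A²/I_B².
A: Δ = 2!·2!·6!/11! = 1/13860; Racah Σ t=0..0: t=0:+1/1440 = 1/1440; ⇒ 3j(2 4 4; 1 -4 3)² = 7/165, sgn -1
B: Δ = 2!·2!·6!/11! = 1/13860; Racah Σ t=0..1: t=0:+1/72 t=1:−1/96 = 1/288; ⇒ 3j(2 4 4; 1 -1 0)² = 1/462, sgn +1
I_A²/I_B² = (7/165)/(1/462) = 98/5

98/5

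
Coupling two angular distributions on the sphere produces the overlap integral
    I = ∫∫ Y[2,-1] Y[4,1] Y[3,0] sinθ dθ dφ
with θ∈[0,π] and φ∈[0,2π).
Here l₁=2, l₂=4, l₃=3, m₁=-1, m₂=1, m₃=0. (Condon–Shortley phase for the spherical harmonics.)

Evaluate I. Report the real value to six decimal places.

0.000000

l₁+l₂+l₃=9 is odd: 3j(l;000)=0 ⇒ I=0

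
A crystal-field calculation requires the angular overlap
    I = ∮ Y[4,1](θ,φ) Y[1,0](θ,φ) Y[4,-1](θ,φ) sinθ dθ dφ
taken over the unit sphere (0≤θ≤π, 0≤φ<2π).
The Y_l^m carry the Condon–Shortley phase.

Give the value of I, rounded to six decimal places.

0.000000

l₁+l₂+l₃=9 is odd: 3j(l;000)=0 ⇒ I=0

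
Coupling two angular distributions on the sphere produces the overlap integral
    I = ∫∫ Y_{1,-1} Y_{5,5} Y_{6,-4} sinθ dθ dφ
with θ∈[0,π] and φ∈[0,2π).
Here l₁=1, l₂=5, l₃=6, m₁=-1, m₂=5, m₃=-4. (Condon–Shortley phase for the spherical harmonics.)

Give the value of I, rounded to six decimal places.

m-sum 0 ✓  L=12 even ✓  4≤6≤6 ✓
Π(2lᵢ+1) = 3×11×13 = 429
triangle coeff Δ(1,5,6) = 1/858
Σ_t [0,0]: t=0:+1/14400 = 1/14400
(3j)²=6/143 [(1 5 6; 0 0 0)], sign=+1
Σ_t [0,0]: t=0:+1/7257600 = 1/7257600
(3j)²=1/858 [(1 5 6; -1 5 -4)], sign=+1
⇒ 4πI² = 3/143
I = (+1)√(3/143/(4π)) = 0.04085899

0.040859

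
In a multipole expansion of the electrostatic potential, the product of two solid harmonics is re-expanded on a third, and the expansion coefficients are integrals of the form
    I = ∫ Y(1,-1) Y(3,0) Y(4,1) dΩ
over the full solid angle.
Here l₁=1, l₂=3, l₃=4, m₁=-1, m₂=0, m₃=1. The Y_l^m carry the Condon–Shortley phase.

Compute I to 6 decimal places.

-0.194664

m-sum 0 ✓  L=8 even ✓  2≤4≤4 ✓
Π(2lᵢ+1) = 3×7×9 = 189
triangle coeff Δ(1,3,4) = 1/252
Σ_t [0,0]: t=0:+1/36 = 1/36
(3j)²=4/63 [(1 3 4; 0 0 0)], sign=+1
Σ_t [0,0]: t=0:+1/72 = 1/72
(3j)²=5/126 [(1 3 4; -1 0 1)], sign=-1
⇒ 4πI² = 10/21
I = (-1)√(10/21/(4π)) = -0.19466390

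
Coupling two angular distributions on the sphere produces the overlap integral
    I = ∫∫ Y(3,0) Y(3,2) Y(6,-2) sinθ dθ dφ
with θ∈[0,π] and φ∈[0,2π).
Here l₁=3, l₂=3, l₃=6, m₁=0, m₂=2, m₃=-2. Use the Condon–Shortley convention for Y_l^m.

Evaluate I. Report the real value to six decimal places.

m-sum 0 ✓  L=12 even ✓  0≤6≤6 ✓
Π(2lᵢ+1) = 7×7×13 = 637
triangle coeff Δ(3,3,6) = 1/12012
Σ_t [0,0]: t=0:+1/1296 = 1/1296
(3j)²=100/3003 [(3 3 6; 0 0 0)], sign=+1
Σ_t [0,0]: t=0:+1/4320 = 1/4320
(3j)²=8/429 [(3 3 6; 0 2 -2)], sign=+1
⇒ 4πI² = 5600/14157
I = (+1)√(5600/14157/(4π)) = 0.17742036

0.177420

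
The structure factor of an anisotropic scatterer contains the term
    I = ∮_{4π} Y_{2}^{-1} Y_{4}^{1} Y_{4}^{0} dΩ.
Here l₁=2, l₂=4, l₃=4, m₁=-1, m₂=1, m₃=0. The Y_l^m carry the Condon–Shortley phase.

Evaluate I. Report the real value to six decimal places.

-0.044869

Checks pass: Σm=0; 10 even; l₃=4∈[2,6].
(2·2+1)(2·4+1)(2·4+1) = 405
Δ: 2! 2! 6! / 11! → 1/13860
sum: t=0:+1/192 t=1:−1/36 t=2:+1/192 = -5/288
3j²(2 4 4; 0 0 0) = Δ·Π!·Σ² = 20/693  (sign -1)
sum: t=1:−1/96 t=2:+1/72 = 1/288
3j²(2 4 4; -1 1 0) = Δ·Π!·Σ² = 1/462  (sign +1)
combine: 4πI² = 405·20/693·1/462 = 150/5929
take √, sign -1: I = -0.04486937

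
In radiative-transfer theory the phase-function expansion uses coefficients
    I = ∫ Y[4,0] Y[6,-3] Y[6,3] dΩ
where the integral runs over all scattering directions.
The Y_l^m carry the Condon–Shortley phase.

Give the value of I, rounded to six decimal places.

0.081461

Checks pass: Σm=0; 16 even; l₃=6∈[2,10].
(2·4+1)(2·6+1)(2·6+1) = 1521
Δ: 4! 4! 8! / 17! → 1/15315300
sum: t=0:+1/829440 t=1:−1/25920 t=2:+1/9216 t=3:−1/25920 t=4:+1/829440 = 7/207360
3j²(4 6 6; 0 0 0) = Δ·Π!·Σ² = 28/2431  (sign +1)
sum: t=0:+1/414720 t=1:−1/51840 t=2:+1/80640 t=3:−1/1451520 = -1/193536
3j²(4 6 6; 0 -3 3) = Δ·Π!·Σ² = 81/17017  (sign +1)
combine: 4πI² = 1521·28/2431·81/17017 = 2916/34969
take √, sign +1: I = 0.08146053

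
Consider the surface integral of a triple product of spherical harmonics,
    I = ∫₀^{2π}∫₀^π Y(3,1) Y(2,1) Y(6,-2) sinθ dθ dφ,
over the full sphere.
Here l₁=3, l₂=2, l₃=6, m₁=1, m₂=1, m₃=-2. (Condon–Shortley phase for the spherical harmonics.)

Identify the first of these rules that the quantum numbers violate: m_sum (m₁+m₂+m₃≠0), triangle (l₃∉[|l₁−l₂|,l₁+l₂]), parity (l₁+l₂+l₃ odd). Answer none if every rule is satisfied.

triangle

azimuthal sum: 1 + 1 − 2 = 0  ✓
1 ≤ 6 ≤ 5 (triangle on l)  ✗
L = 3 + 2 + 6 = 11 (odd)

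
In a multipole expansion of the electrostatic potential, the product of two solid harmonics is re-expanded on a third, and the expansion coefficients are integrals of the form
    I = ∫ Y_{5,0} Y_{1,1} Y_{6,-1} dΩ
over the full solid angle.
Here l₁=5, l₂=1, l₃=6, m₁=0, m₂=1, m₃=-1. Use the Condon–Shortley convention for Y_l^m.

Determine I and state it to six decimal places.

-0.187239

Rules hold: Σm=0, L=12 even, 4≤6≤6.
N = 11·3·13 = 429
Δ = 0!·10!·2!/13! = 1/858
Racah Σ t=0..0: t=0:+1/14400 = 1/14400
⇒ 3j(5 1 6; 0 0 0)² = 6/143, sgn +1
Racah Σ t=0..0: t=0:+1/28800 = 1/28800
⇒ 3j(5 1 6; 0 1 -1)² = 7/286, sgn -1
4πI² = N·(3j₀)²·(3jₘ)² = 63/143
I = -1·√(0.440559/4π) = -0.18723944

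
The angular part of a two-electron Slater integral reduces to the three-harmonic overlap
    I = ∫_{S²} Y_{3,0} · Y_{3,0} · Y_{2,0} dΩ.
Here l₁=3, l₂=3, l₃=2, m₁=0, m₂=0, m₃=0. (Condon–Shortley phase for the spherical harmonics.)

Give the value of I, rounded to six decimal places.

0.168209

Checks pass: Σm=0; 8 even; l₃=2∈[0,6].
(2·3+1)(2·3+1)(2·2+1) = 245
Δ: 4! 2! 2! / 9! → 1/3780
sum: t=1:−1/24 t=2:+1/4 t=3:−1/24 = 1/6
3j²(3 3 2; 0 0 0) = Δ·Π!·Σ² = 4/105  (sign +1)
(m-triple is (0,0,0) — same symbol as above.)
combine: 4πI² = 245·4/105·4/105 = 16/45
take √, sign +1: I = 0.16820883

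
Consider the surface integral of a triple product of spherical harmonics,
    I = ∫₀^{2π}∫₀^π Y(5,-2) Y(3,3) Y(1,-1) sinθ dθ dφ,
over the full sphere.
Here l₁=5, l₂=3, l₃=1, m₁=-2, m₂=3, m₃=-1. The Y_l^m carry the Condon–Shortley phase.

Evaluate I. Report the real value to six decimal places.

0.000000

triangle: need 2≤l₃≤8, have 1; I=0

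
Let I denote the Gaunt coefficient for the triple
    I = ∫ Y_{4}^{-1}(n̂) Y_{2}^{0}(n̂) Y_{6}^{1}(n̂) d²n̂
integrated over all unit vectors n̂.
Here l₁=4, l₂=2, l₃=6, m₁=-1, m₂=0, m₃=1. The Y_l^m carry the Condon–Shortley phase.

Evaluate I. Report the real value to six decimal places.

m-sum 0 ✓  L=12 even ✓  2≤6≤6 ✓
Π(2lᵢ+1) = 9×5×13 = 585
triangle coeff Δ(4,2,6) = 1/6435
Σ_t [0,0]: t=0:+1/2304 = 1/2304
(3j)²=5/143 [(4 2 6; 0 0 0)], sign=+1
Σ_t [0,0]: t=0:+1/2880 = 1/2880
(3j)²=14/429 [(4 2 6; -1 0 1)], sign=-1
⇒ 4πI² = 1050/1573
I = (-1)√(1050/1573/(4π)) = -0.23047581

-0.230476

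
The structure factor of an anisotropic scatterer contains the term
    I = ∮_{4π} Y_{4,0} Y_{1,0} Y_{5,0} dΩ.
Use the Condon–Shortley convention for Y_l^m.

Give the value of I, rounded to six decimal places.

0.245532

Rules hold: Σm=0, L=10 even, 3≤5≤5.
N = 9·3·11 = 297
Δ = 0!·8!·2!/11! = 1/495
Racah Σ t=0..0: t=0:+1/576 = 1/576
⇒ 3j(4 1 5; 0 0 0)² = 5/99, sgn -1
(m-triple is (0,0,0) — same symbol as above.)
4πI² = N·(3j₀)²·(3jₘ)² = 25/33
I = +1·√(0.757576/4π) = 0.24553200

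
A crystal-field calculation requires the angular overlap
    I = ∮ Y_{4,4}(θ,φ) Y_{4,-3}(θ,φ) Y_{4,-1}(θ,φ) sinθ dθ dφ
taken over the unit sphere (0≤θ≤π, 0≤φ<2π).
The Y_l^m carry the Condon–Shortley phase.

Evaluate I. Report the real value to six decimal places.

Checks pass: Σm=0; 12 even; l₃=4∈[0,8].
(2·4+1)(2·4+1)(2·4+1) = 729
Δ: 4! 4! 4! / 13! → 1/450450
sum: t=0:+1/13824 t=1:−1/216 t=2:+1/64 t=3:−1/216 t=4:+1/13824 = 5/768
3j²(4 4 4; 0 0 0) = Δ·Π!·Σ² = 18/1001  (sign +1)
sum: t=0:+1/3456 = 1/3456
3j²(4 4 4; 4 -3 -1) = Δ·Π!·Σ² = 35/1287  (sign -1)
combine: 4πI² = 729·18/1001·35/1287 = 7290/20449
take √, sign -1: I = -0.16843130

-0.168431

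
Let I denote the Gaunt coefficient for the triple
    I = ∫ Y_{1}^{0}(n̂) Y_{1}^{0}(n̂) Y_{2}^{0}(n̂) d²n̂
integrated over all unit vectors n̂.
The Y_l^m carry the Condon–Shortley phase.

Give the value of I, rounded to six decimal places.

0.252313

Rules hold: Σm=0, L=4 even, 0≤2≤2.
N = 3·3·5 = 45
Δ = 0!·2!·2!/5! = 1/30
Racah Σ t=0..0: t=0:+1/1 = 1/1
⇒ 3j(1 1 2; 0 0 0)² = 2/15, sgn +1
(m-triple is (0,0,0) — same symbol as above.)
4πI² = N·(3j₀)²·(3jₘ)² = 4/5
I = +1·√(0.8/4π) = 0.25231325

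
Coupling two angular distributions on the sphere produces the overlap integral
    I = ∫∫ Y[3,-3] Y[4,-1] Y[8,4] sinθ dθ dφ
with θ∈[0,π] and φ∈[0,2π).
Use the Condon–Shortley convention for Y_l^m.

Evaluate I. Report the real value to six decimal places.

triangle: need 1≤l₃≤7, have 8; I=0

0.000000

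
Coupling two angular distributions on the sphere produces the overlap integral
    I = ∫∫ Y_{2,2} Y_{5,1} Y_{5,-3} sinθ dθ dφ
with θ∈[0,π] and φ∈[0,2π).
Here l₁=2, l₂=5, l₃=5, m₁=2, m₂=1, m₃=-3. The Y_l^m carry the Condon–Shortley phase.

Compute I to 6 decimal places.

0.171169

Checks pass: Σm=0; 12 even; l₃=5∈[3,7].
(2·2+1)(2·5+1)(2·5+1) = 605
Δ: 2! 2! 8! / 13! → 1/38610
sum: t=0:+1/2880 t=1:−1/576 t=2:+1/2880 = -1/960
3j²(2 5 5; 0 0 0) = Δ·Π!·Σ² = 10/429  (sign +1)
sum: t=0:+1/5760 = 1/5760
3j²(2 5 5; 2 1 -3) = Δ·Π!·Σ² = 56/2145  (sign +1)
combine: 4πI² = 605·10/429·56/2145 = 560/1521
take √, sign +1: I = 0.17116875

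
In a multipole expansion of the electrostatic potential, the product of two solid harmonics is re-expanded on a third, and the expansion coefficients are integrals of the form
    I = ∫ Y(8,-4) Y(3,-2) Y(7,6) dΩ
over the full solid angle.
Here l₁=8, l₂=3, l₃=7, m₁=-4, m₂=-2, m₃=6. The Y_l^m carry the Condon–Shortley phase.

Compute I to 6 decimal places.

Checks pass: Σm=0; 18 even; l₃=7∈[5,11].
(2·8+1)(2·3+1)(2·7+1) = 1785
Δ: 4! 12! 2! / 19! → 1/5290740
sum: t=1:−1/7257600 t=2:+1/2073600 t=3:−1/7257600 = 1/4838400
3j²(8 3 7; 0 0 0) = Δ·Π!·Σ² = 252/20995  (sign -1)
sum: t=0:+1/11496038400 t=1:−1/479001600 = -23/11496038400
3j²(8 3 7; -4 -2 6) = Δ·Π!·Σ² = 529/81396  (sign +1)
combine: 4πI² = 1785·252/20995·529/81396 = 11109/79781
take √, sign -1: I = -0.10526471

-0.105265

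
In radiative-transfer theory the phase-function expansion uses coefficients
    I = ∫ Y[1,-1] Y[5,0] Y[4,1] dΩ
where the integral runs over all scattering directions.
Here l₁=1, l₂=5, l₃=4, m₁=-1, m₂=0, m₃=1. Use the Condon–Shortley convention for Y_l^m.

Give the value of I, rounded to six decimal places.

Rules hold: Σm=0, L=10 even, 4≤4≤6.
N = 3·11·9 = 297
Δ = 2!·0!·8!/11! = 1/495
Racah Σ t=1..1: t=1:−1/576 = -1/576
⇒ 3j(1 5 4; 0 0 0)² = 5/99, sgn -1
Racah Σ t=2..2: t=2:+1/1440 = 1/1440
⇒ 3j(1 5 4; -1 0 1)² = 2/99, sgn -1
4πI² = N·(3j₀)²·(3jₘ)² = 10/33
I = +1·√(0.30303/4π) = 0.15528807

0.155288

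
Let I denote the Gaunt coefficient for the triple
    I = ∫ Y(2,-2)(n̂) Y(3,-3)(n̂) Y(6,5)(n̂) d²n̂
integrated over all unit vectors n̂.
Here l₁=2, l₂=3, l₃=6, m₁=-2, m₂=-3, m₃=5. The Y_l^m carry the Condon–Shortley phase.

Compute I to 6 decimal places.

|2−3|≤6≤2+3 violated ⇒ I = 0

0.000000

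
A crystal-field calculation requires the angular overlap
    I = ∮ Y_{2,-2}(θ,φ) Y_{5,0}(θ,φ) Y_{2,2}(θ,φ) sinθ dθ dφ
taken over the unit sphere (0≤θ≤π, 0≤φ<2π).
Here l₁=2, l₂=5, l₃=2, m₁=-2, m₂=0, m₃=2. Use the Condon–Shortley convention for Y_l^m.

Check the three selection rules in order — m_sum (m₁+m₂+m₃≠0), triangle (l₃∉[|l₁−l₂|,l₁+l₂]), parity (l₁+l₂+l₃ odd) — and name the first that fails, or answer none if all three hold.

triangle

azimuthal sum: -2 + 0 + 2 = 0  ✓
3 ≤ 2 ≤ 7 (triangle on l)  ✗
L = 2 + 5 + 2 = 9 (odd)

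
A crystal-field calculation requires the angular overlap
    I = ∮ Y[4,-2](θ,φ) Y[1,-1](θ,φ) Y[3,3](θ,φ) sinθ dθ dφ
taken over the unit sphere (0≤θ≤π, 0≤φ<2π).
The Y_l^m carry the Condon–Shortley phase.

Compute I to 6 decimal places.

Checks pass: Σm=0; 8 even; l₃=3∈[3,5].
(2·4+1)(2·1+1)(2·3+1) = 189
Δ: 2! 6! 0! / 9! → 1/252
sum: t=1:−1/36 = -1/36
3j²(4 1 3; 0 0 0) = Δ·Π!·Σ² = 4/63  (sign +1)
sum: t=0:+1/1440 = 1/1440
3j²(4 1 3; -2 -1 3) = Δ·Π!·Σ² = 1/252  (sign +1)
combine: 4πI² = 189·4/63·1/252 = 1/21
take √, sign +1: I = 0.06155813

0.061558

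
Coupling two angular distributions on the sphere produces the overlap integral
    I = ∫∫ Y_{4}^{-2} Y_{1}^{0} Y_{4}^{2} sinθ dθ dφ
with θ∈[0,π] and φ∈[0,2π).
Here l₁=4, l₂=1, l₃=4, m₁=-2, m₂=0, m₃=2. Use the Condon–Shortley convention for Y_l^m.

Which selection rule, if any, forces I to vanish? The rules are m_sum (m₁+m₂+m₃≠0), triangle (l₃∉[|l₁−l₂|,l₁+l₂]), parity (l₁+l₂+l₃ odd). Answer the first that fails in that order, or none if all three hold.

m₁+m₂+m₃ = -2 + 0 + 2 = 0  ✓
triangle: |4−1|=3 ≤ l₃=4 ≤ 4+1=5  ✓
parity: l₁+l₂+l₃ = 9 is odd  ✗

parity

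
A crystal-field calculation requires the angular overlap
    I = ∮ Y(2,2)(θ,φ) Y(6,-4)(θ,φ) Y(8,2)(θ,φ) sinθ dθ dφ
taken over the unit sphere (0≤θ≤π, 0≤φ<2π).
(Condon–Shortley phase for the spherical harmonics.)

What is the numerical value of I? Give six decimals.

0.032867

Checks pass: Σm=0; 16 even; l₃=8∈[4,8].
(2·2+1)(2·6+1)(2·8+1) = 1105
Δ: 0! 4! 12! / 17! → 1/30940
sum: t=0:+1/2073600 = 1/2073600
3j²(2 6 8; 0 0 0) = Δ·Π!·Σ² = 28/1105  (sign +1)
sum: t=0:+1/174182400 = 1/174182400
3j²(2 6 8; 2 -4 2) = Δ·Π!·Σ² = 3/6188  (sign +1)
combine: 4πI² = 1105·28/1105·3/6188 = 3/221
take √, sign +1: I = 0.03286696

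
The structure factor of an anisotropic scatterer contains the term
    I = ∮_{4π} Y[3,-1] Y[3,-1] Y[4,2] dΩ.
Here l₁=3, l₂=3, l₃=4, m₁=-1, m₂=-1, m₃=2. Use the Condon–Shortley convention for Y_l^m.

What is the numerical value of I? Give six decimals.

Rules hold: Σm=0, L=10 even, 0≤4≤6.
N = 7·7·9 = 441
Δ = 2!·4!·4!/11! = 1/34650
Racah Σ t=0..2: t=0:+1/72 t=1:−1/16 t=2:+1/72 = -5/144
⇒ 3j(3 3 4; 0 0 0)² = 2/77, sgn -1
Racah Σ t=0..2: t=0:+1/192 t=1:−1/36 t=2:+1/192 = -5/288
⇒ 3j(3 3 4; -1 -1 2)² = 20/693, sgn -1
4πI² = N·(3j₀)²·(3jₘ)² = 40/121
I = +1·√(0.330579/4π) = 0.16219310

0.162193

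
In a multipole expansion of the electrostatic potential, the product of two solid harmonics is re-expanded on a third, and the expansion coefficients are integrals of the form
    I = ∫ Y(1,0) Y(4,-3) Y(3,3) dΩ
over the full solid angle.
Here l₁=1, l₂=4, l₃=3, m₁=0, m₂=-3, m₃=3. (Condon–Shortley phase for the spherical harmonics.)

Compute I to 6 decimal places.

-0.162868

Rules hold: Σm=0, L=8 even, 3≤3≤5.
N = 3·9·7 = 189
Δ = 2!·0!·6!/9! = 1/252
Racah Σ t=1..1: t=1:−1/36 = -1/36
⇒ 3j(1 4 3; 0 0 0)² = 4/63, sgn +1
Racah Σ t=1..1: t=1:−1/720 = -1/720
⇒ 3j(1 4 3; 0 -3 3)² = 1/36, sgn -1
4πI² = N·(3j₀)²·(3jₘ)² = 1/3
I = -1·√(0.333333/4π) = -0.16286750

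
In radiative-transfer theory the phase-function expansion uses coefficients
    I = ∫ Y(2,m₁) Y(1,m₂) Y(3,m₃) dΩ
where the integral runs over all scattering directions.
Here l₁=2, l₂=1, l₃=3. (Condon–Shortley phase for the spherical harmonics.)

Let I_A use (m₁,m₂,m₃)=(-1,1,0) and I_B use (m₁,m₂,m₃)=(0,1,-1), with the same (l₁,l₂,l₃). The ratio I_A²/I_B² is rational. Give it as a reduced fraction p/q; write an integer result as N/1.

Shared (l₁,l₂,l₃)=(2,1,3): N and (l;000)² cancel in I_A²/I_B².
A: Δ = 0!·4!·2!/7! = 1/105; Racah Σ t=0..0: t=0:+1/12 = 1/12; ⇒ 3j(2 1 3; -1 1 0)² = 1/35, sgn -1
B: Δ = 0!·4!·2!/7! = 1/105; Racah Σ t=0..0: t=0:+1/8 = 1/8; ⇒ 3j(2 1 3; 0 1 -1)² = 2/35, sgn +1
I_A²/I_B² = (1/35)/(2/35) = 1/2

1/2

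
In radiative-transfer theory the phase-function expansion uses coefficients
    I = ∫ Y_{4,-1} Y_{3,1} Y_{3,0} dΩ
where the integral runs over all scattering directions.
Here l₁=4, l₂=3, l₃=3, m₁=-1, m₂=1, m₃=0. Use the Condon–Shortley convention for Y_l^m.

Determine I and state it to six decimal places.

-0.099323

m-sum 0 ✓  L=10 even ✓  1≤3≤7 ✓
Π(2lᵢ+1) = 9×7×7 = 441
triangle coeff Δ(4,3,3) = 1/34650
Σ_t [1,3]: t=1:−1/72 t=2:+1/16 t=3:−1/72 = 5/144
(3j)²=2/77 [(4 3 3; 0 0 0)], sign=-1
Σ_t [2,4]: t=2:+1/48 t=3:−1/24 t=4:+1/288 = -5/288
(3j)²=5/462 [(4 3 3; -1 1 0)], sign=+1
⇒ 4πI² = 15/121
I = (-1)√(15/121/(4π)) = -0.09932258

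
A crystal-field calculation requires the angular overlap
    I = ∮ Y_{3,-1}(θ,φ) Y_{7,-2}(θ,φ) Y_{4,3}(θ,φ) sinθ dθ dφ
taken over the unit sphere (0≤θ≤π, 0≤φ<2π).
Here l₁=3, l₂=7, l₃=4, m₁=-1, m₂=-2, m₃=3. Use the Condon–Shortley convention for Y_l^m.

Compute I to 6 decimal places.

m-sum 0 ✓  L=14 even ✓  4≤4≤10 ✓
Π(2lᵢ+1) = 7×15×9 = 945
triangle coeff Δ(3,7,4) = 1/45045
Σ_t [3,3]: t=3:−1/20736 = -1/20736
(3j)²=35/1287 [(3 7 4; 0 0 0)], sign=-1
Σ_t [4,4]: t=4:+1/241920 = 1/241920
(3j)²=4/1001 [(3 7 4; -1 -2 3)], sign=-1
⇒ 4πI² = 2100/20449
I = (+1)√(2100/20449/(4π)) = 0.09040005

0.090400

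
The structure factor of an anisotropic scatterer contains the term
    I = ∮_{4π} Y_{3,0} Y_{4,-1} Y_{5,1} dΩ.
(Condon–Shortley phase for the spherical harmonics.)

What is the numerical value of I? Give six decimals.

m-sum 0 ✓  L=12 even ✓  1≤5≤7 ✓
Π(2lᵢ+1) = 7×9×11 = 693
triangle coeff Δ(3,4,5) = 1/180180
Σ_t [0,2]: t=0:+1/576 t=1:−1/144 t=2:+1/576 = -1/288
(3j)²=20/1001 [(3 4 5; 0 0 0)], sign=+1
Σ_t [0,2]: t=0:+1/432 t=1:−1/192 t=2:+1/1440 = -19/8640
(3j)²=361/30030 [(3 4 5; 0 -1 1)], sign=-1
⇒ 4πI² = 2166/13013
I = (-1)√(2166/13013/(4π)) = -0.11508947

-0.115089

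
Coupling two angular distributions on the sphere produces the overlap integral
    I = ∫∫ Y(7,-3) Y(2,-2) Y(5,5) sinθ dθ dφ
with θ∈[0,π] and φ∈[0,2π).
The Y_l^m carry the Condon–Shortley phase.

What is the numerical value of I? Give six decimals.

-0.011332

Rules hold: Σm=0, L=14 even, 5≤5≤9.
N = 15·5·11 = 825
Δ = 4!·10!·0!/15! = 1/15015
Racah Σ t=2..2: t=2:+1/57600 = 1/57600
⇒ 3j(7 2 5; 0 0 0)² = 21/715, sgn -1
Racah Σ t=0..0: t=0:+1/87091200 = 1/87091200
⇒ 3j(7 2 5; -3 -2 5)² = 1/15015, sgn +1
4πI² = N·(3j₀)²·(3jₘ)² = 3/1859
I = -1·√(0.00161377/4π) = -0.01133225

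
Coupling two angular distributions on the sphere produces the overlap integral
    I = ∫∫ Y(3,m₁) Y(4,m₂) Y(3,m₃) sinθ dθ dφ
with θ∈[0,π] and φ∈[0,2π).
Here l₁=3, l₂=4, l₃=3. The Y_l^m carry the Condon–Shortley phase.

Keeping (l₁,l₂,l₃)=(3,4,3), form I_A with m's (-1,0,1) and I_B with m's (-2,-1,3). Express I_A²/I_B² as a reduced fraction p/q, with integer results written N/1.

Shared (l₁,l₂,l₃)=(3,4,3): N and (l;000)² cancel in I_A²/I_B².
A: Δ = 4!·2!·4!/11! = 1/34650; Racah Σ t=2..4: t=2:+1/32 t=3:−1/36 t=4:+1/1152 = 5/1152; ⇒ 3j(3 4 3; -1 0 1)² = 1/1386, sgn +1
B: Δ = 4!·2!·4!/11! = 1/34650; Racah Σ t=3..3: t=3:−1/288 = -1/288; ⇒ 3j(3 4 3; -2 -1 3)² = 5/231, sgn -1
I_A²/I_B² = (1/1386)/(5/231) = 1/30

1/30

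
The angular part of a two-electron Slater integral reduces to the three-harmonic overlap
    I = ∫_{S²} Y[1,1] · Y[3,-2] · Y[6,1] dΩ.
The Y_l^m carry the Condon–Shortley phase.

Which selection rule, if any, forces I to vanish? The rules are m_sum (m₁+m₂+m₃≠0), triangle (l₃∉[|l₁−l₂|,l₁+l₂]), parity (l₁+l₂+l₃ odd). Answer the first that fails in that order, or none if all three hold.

triangle

Σmᵢ = 0  ✓
l₃∈[|l₁−l₂|,l₁+l₂]=[2,4], have l₃=6  ✗
Σlᵢ = 10 ⇒ even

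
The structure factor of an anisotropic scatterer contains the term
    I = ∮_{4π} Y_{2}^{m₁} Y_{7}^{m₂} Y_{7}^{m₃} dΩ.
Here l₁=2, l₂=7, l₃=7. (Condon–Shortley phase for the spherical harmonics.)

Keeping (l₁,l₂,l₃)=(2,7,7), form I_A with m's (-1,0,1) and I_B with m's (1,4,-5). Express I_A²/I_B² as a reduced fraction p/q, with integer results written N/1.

14/729

Same 2,7,7: normalisation and zero-m 3j drop out of the ratio.
A: Δ: 2! 2! 12! / 17! → 1/185640; sum: t=1:−1/1036800 t=2:+1/1209600 = -1/7257600; 3j²(2 7 7; -1 0 1) = Δ·Π!·Σ² = 1/2210  (sign -1)
B: Δ: 2! 2! 12! / 17! → 1/185640; sum: t=0:+1/79833600 t=1:−1/14515200 = -1/17740800; 3j²(2 7 7; 1 4 -5) = Δ·Π!·Σ² = 729/30940  (sign -1)
I_A²/I_B² = (1/2210)/(729/30940) = 14/729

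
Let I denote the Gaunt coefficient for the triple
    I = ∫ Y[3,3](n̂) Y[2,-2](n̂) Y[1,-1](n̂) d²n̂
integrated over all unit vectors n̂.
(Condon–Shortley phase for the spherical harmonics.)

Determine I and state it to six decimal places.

Checks pass: Σm=0; 6 even; l₃=1∈[1,5].
(2·3+1)(2·2+1)(2·1+1) = 105
Δ: 4! 2! 0! / 7! → 1/105
sum: t=2:+1/4 = 1/4
3j²(3 2 1; 0 0 0) = Δ·Π!·Σ² = 3/35  (sign -1)
sum: t=0:+1/48 = 1/48
3j²(3 2 1; 3 -2 -1) = Δ·Π!·Σ² = 1/7  (sign +1)
combine: 4πI² = 105·3/35·1/7 = 9/7
take √, sign -1: I = -0.31986543

-0.319865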